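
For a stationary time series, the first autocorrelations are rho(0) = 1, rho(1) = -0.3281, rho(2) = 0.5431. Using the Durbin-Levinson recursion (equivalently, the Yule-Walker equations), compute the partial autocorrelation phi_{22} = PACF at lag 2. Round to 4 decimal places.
\phi_{22} = 0.4880

The PACF at lag k is phi_{kk}, the last component of the solution
to the Yule-Walker system G_k phi = r_k where
  (G_k)_{ij} = rho(|i - j|), (r_k)_i = rho(i), i,j = 1..k.
Equivalently, Durbin-Levinson gives phi_{kk} iteratively:
  phi_{11} = rho(1)
  phi_{kk} = [rho(k) - sum_{j=1..k-1} phi_{k-1,j} rho(k-j)]
            / [1 - sum_{j=1..k-1} phi_{k-1,j} rho(j)],
  phi_{k,j} = phi_{k-1,j} - phi_{kk} phi_{k-1,k-j},  j = 1..k-1.
Step k = 1:
  phi_11 = rho(1) = -0.3281.
Step k = 2:
  phi_22 = [rho(2) - phi_11 rho(1)] / [1 - phi_11 rho(1)] = [0.5431 - (-0.3281)(-0.3281)] / [1 - (-0.3281)(-0.3281)]
         = 0.43545039 / 0.89235039 = 0.488.
Therefore phi_{22} = 0.4880.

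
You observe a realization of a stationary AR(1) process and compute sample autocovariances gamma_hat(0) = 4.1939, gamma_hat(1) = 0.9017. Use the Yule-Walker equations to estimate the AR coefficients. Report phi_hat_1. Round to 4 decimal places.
\hat\phi_{1} = 0.2150

The Yule-Walker equations for an AR(p) process read, in matrix form,
  Gamma_p phi = r_p,   with   (Gamma_p)_{ij} = gamma(|i - j|),
                       (r_p)_i = gamma(i),   i,j = 1..p.
Substitute the sample gammas (Toeplitz matrix and right-hand side of size 1):
  Gamma_p = [[4.1939]]
  r_p     = [0.9017]
With p = 1 this is the single equation gamma(0) phi_1 = gamma(1):
  phi_hat_1 = gamma(1) / gamma(0) = 0.9017 / 4.1939 = 0.2150.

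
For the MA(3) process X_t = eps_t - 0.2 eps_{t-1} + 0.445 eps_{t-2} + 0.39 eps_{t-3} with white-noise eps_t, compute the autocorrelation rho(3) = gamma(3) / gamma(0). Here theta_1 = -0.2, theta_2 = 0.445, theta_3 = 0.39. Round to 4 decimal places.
\rho(3) = 0.2806

For an MA(q) process with theta_0 = 1, the autocovariance is
  gamma(k) = sigma^2 * sum_{i=0..q-k} theta_i * theta_{i+k},
and rho(k) = gamma(k) / gamma(0). Sigma^2 cancels.
  numerator   = (1)*(0.39) = 0.39.
  denominator = (1)^2 + (-0.2)^2 + (0.445)^2 + (0.39)^2 = 1.390125.
  rho(3) = 0.39 / 1.390125 = 0.2806.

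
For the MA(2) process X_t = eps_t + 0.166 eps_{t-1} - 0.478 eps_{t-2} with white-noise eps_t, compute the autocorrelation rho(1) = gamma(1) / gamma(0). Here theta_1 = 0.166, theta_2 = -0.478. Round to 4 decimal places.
\rho(1) = 0.0690

For an MA(q) process with theta_0 = 1, the autocovariance is
  gamma(k) = sigma^2 * sum_{i=0..q-k} theta_i * theta_{i+k},
and rho(k) = gamma(k) / gamma(0). Sigma^2 cancels.
  numerator   = (1)*(0.166) + (0.166)*(-0.478) = 0.086652.
  denominator = (1)^2 + (0.166)^2 + (-0.478)^2 = 1.25604.
  rho(1) = 0.086652 / 1.25604 = 0.0690.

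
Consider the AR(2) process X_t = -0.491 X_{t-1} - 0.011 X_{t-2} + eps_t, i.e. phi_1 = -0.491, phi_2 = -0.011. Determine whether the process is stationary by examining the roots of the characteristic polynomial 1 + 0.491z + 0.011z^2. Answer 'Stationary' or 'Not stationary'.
\text{Stationary}

The AR(p) characteristic polynomial is P(z) = 1 + 0.491z + 0.011z^2.
Stationarity requires all roots to lie outside the unit circle, i.e. |z| > 1 for every root.
Set 1 + (0.491) z + (0.011) z^2 = 0, i.e. a z^2 + b z + c = 0 with a = 0.011, b = 0.491, c = 1.
Discriminant D = b^2 - 4ac = (0.491)^2 - 4*(0.011)*1 = 0.241081 - (0.044) = 0.197081.
D >= 0, so the roots are real: z = (-b +/- sqrt(D)) / (2a) = (-0.491 +/- 0.443938) / (0.022).
  z_1 = (-0.491 + 0.443938) / (0.022) = -2.1392,   |z_1| = 2.1392.
  z_2 = (-0.491 - 0.443938) / (0.022) = -42.4972,   |z_2| = 42.4972.
Moduli of all roots: 2.1392, 42.4972.
All moduli strictly greater than 1? Yes.
Verdict: Stationary.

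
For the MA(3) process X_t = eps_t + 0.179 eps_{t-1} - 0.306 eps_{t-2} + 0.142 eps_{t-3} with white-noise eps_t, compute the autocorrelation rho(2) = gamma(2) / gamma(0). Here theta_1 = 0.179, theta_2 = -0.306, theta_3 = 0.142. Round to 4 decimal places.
\rho(2) = -0.2449

For an MA(q) process with theta_0 = 1, the autocovariance is
  gamma(k) = sigma^2 * sum_{i=0..q-k} theta_i * theta_{i+k},
and rho(k) = gamma(k) / gamma(0). Sigma^2 cancels.
  numerator   = (1)*(-0.306) + (0.179)*(0.142) = -0.280582.
  denominator = (1)^2 + (0.179)^2 + (-0.306)^2 + (0.142)^2 = 1.145841.
  rho(2) = -0.280582 / 1.145841 = -0.2449.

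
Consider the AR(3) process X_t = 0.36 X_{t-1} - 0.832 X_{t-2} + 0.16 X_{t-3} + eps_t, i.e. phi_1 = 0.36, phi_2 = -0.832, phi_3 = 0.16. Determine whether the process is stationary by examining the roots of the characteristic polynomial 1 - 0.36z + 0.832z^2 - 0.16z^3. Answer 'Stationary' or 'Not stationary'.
\text{Stationary}

The AR(p) characteristic polynomial is P(z) = 1 - 0.36z + 0.832z^2 - 0.16z^3.
Stationarity requires all roots to lie outside the unit circle, i.e. |z| > 1 for every root.
Degree 3: look for a simple real root z0 first, then factor out (1 - z/z0) and solve the remaining quadratic.
Testing z0 = 5: P(5) = 1 + (-0.36)(5) + (0.832)(5)^2 + (-0.16)(5)^3
  = 1 + (-1.8) + (20.8) + (-20) = 0.  So z_0 = 5 is a root, |z_0| = 5.
Divide out the factor (1 - 0.2 z) = (1 - z/z0) (since 1/z0 = 0.2):
  P(z) = (1 - 0.2 z)(1 + (-0.16) z + (0.8) z^2)
  [check: z-coef -0.16 - (0.2) = -0.36; z^2-coef 0.8 - (0.2)(-0.16) = 0.832; z^3-coef -(0.2)(0.8) = -0.16.]
Remaining roots from the quadratic factor 1 + (-0.16) z + (0.8) z^2:
  Set 1 + (-0.16) z + (0.8) z^2 = 0, i.e. a z^2 + b z + c = 0 with a = 0.8, b = -0.16, c = 1.
  Discriminant D = b^2 - 4ac = (-0.16)^2 - 4*(0.8)*1 = 0.0256 - (3.2) = -3.1744.
  D < 0, so the roots are the complex-conjugate pair z = (-b +/- i sqrt(-D)) / (2a) = 0.1 +/- 1.1136i.
  For a conjugate pair |z|^2 = z * conj(z) = (product of roots) = c/a = 1/(0.8) = 1.25, so |z| = sqrt(1.25) = 1.118 for both roots.
Moduli of all roots: 5.0000, 1.1180, 1.1180.
All moduli strictly greater than 1? Yes.
Verdict: Stationary.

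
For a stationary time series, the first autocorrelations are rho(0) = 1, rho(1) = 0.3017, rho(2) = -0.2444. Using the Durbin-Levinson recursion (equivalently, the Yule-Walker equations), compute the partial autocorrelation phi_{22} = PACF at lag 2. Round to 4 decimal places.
\phi_{22} = -0.3690

The PACF at lag k is phi_{kk}, the last component of the solution
to the Yule-Walker system G_k phi = r_k where
  (G_k)_{ij} = rho(|i - j|), (r_k)_i = rho(i), i,j = 1..k.
Equivalently, Durbin-Levinson gives phi_{kk} iteratively:
  phi_{11} = rho(1)
  phi_{kk} = [rho(k) - sum_{j=1..k-1} phi_{k-1,j} rho(k-j)]
            / [1 - sum_{j=1..k-1} phi_{k-1,j} rho(j)],
  phi_{k,j} = phi_{k-1,j} - phi_{kk} phi_{k-1,k-j},  j = 1..k-1.
Step k = 1:
  phi_11 = rho(1) = 0.3017.
Step k = 2:
  phi_22 = [rho(2) - phi_11 rho(1)] / [1 - phi_11 rho(1)] = [-0.2444 - (0.3017)(0.3017)] / [1 - (0.3017)(0.3017)]
         = -0.33542289 / 0.90897711 = -0.369.
Therefore phi_{22} = -0.3690.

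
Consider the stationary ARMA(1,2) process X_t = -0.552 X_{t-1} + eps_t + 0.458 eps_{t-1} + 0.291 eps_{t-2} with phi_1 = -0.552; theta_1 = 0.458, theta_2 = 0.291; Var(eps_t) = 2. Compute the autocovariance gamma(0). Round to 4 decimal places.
\gamma(0) = 2.3559

Multiply the model equation by X_{t-k} and take expectations. With theta_0 = psi_0 = 1 and psi_j the MA(infinity) weights, this gives
  gamma(k) - sum_i phi_i gamma(k-i) = c_k,
  c_k = sigma^2 * sum_{j=k..q} theta_j psi_{j-k}   (c_k = 0 for k > q),
using gamma(-m) = gamma(m).
psi-weights needed (psi_j = theta_j + sum_i phi_i psi_{j-i}):
  psi_1 = theta_1 + phi_1 = 0.458 + (-0.552) = -0.094
  psi_2 = theta_2 + phi_1 psi_1 = 0.291 + (-0.552)(-0.094) = 0.342888
Right-hand sides:
  c_0 = sigma^2 (1 + theta_1 psi_1 + theta_2 psi_2) = 2 * (1 + (0.458)(-0.094) + (0.291)(0.342888)) = 2 * 1.056728 = 2.113457
  c_1 = sigma^2 (theta_1 + theta_2 psi_1) = 2 * (0.458 + (0.291)(-0.094)) = 0.861292
  c_2 = sigma^2 theta_2 = 2 * (0.291) = 0.582
Equations for k = 0 and k = 1 (AR order 1):
  gamma(0) = phi_1 gamma(1) + c_0
  gamma(1) = phi_1 gamma(0) + c_1
Substituting the second into the first: gamma(0) (1 - phi_1^2) = c_0 + phi_1 c_1, so
  gamma(0) = (c_0 + phi_1 c_1) / (1 - phi_1^2) = (2.113457 + (-0.552)(0.861292)) / (1 - (-0.552)^2) = 1.638024 / 0.695296 = 2.355865.
Therefore gamma(0) = 2.3559 (to 4 decimal places).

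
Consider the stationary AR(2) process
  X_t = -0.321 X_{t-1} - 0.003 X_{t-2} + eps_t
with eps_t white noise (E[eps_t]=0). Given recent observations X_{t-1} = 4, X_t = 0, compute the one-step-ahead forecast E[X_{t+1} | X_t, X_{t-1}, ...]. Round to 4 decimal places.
E[X_{t+1} \mid \mathcal F_t] = -0.0120

For an AR(p) model X_t = c + sum_i phi_i X_{t-i} + eps_t, the
one-step-ahead conditional mean is
  E[X_{t+1} | X_t, ...] = c + sum_i phi_i X_{t+1-i}.
Substitute known values:
  E[X_{t+1} | ...] = (-0.321) * (0) + (-0.003) * (4)
                   = -0.0120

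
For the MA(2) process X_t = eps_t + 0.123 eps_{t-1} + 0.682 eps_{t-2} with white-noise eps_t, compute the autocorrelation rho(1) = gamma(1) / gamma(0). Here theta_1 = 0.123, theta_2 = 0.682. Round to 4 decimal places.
\rho(1) = 0.1398

For an MA(q) process with theta_0 = 1, the autocovariance is
  gamma(k) = sigma^2 * sum_{i=0..q-k} theta_i * theta_{i+k},
and rho(k) = gamma(k) / gamma(0). Sigma^2 cancels.
  numerator   = (1)*(0.123) + (0.123)*(0.682) = 0.206886.
  denominator = (1)^2 + (0.123)^2 + (0.682)^2 = 1.480253.
  rho(1) = 0.206886 / 1.480253 = 0.1398.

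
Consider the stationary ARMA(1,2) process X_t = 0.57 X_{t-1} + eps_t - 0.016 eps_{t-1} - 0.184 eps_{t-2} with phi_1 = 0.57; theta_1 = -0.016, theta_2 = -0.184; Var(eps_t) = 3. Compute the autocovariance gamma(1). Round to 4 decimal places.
\gamma(1) = 1.9250

Multiply the model equation by X_{t-k} and take expectations. With theta_0 = psi_0 = 1 and psi_j the MA(infinity) weights, this gives
  gamma(k) - sum_i phi_i gamma(k-i) = c_k,
  c_k = sigma^2 * sum_{j=k..q} theta_j psi_{j-k}   (c_k = 0 for k > q),
using gamma(-m) = gamma(m).
psi-weights needed (psi_j = theta_j + sum_i phi_i psi_{j-i}):
  psi_1 = theta_1 + phi_1 = -0.016 + (0.57) = 0.554
  psi_2 = theta_2 + phi_1 psi_1 = -0.184 + (0.57)(0.554) = 0.13178
Right-hand sides:
  c_0 = sigma^2 (1 + theta_1 psi_1 + theta_2 psi_2) = 3 * (1 + (-0.016)(0.554) + (-0.184)(0.13178)) = 3 * 0.966888 = 2.900665
  c_1 = sigma^2 (theta_1 + theta_2 psi_1) = 3 * (-0.016 + (-0.184)(0.554)) = -0.353808
  c_2 = sigma^2 theta_2 = 3 * (-0.184) = -0.552
Equations for k = 0 and k = 1 (AR order 1):
  gamma(0) = phi_1 gamma(1) + c_0
  gamma(1) = phi_1 gamma(0) + c_1
Substituting the second into the first: gamma(0) (1 - phi_1^2) = c_0 + phi_1 c_1, so
  gamma(0) = (c_0 + phi_1 c_1) / (1 - phi_1^2) = (2.900665 + (0.57)(-0.353808)) / (1 - (0.57)^2) = 2.698995 / 0.6751 = 3.997919.
  gamma(1) = phi_1 gamma(0) + c_1 = (0.57)(3.997919) + (-0.353808) = 1.925006.
Therefore gamma(1) = 1.9250 (to 4 decimal places).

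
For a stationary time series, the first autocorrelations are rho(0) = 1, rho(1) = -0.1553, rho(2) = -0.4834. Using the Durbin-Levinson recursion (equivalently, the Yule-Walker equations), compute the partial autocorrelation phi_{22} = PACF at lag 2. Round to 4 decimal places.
\phi_{22} = -0.5201

The PACF at lag k is phi_{kk}, the last component of the solution
to the Yule-Walker system G_k phi = r_k where
  (G_k)_{ij} = rho(|i - j|), (r_k)_i = rho(i), i,j = 1..k.
Equivalently, Durbin-Levinson gives phi_{kk} iteratively:
  phi_{11} = rho(1)
  phi_{kk} = [rho(k) - sum_{j=1..k-1} phi_{k-1,j} rho(k-j)]
            / [1 - sum_{j=1..k-1} phi_{k-1,j} rho(j)],
  phi_{k,j} = phi_{k-1,j} - phi_{kk} phi_{k-1,k-j},  j = 1..k-1.
Step k = 1:
  phi_11 = rho(1) = -0.1553.
Step k = 2:
  phi_22 = [rho(2) - phi_11 rho(1)] / [1 - phi_11 rho(1)] = [-0.4834 - (-0.1553)(-0.1553)] / [1 - (-0.1553)(-0.1553)]
         = -0.50751809 / 0.97588191 = -0.5201.
Therefore phi_{22} = -0.5201.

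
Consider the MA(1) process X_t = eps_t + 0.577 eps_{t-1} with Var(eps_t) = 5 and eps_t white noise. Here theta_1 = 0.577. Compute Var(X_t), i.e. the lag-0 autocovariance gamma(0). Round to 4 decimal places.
\gamma(0) = 6.6646

For an MA(q) process X_t = eps_t + sum_i theta_i eps_{t-i} with
Var(eps_t) = sigma^2, the variance is
  gamma(0) = sigma^2 * (1 + sum_i theta_i^2).
  sum_i theta_i^2 = (0.577)^2 = 0.332929.
  gamma(0) = 5 * (1 + 0.332929) = 5 * 1.332929 = 6.664645, which rounds to 6.6646.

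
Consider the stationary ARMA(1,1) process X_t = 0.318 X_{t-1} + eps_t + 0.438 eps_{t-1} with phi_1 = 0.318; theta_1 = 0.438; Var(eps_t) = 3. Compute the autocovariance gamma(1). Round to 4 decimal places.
\gamma(1) = 2.8746

Multiply the model equation by X_{t-k} and take expectations. With theta_0 = psi_0 = 1 and psi_j the MA(infinity) weights, this gives
  gamma(k) - sum_i phi_i gamma(k-i) = c_k,
  c_k = sigma^2 * sum_{j=k..q} theta_j psi_{j-k}   (c_k = 0 for k > q),
using gamma(-m) = gamma(m).
psi-weights needed (psi_j = theta_j + sum_i phi_i psi_{j-i}):
  psi_1 = theta_1 + phi_1 = 0.438 + (0.318) = 0.756
Right-hand sides:
  c_0 = sigma^2 (1 + theta_1 psi_1) = 3 * (1 + (0.438)(0.756)) = 3 * 1.331128 = 3.993384
  c_1 = sigma^2 theta_1 = 3 * (0.438) = 1.314
  c_2 = 0
Equations for k = 0 and k = 1 (AR order 1):
  gamma(0) = phi_1 gamma(1) + c_0
  gamma(1) = phi_1 gamma(0) + c_1
Substituting the second into the first: gamma(0) (1 - phi_1^2) = c_0 + phi_1 c_1, so
  gamma(0) = (c_0 + phi_1 c_1) / (1 - phi_1^2) = (3.993384 + (0.318)(1.314)) / (1 - (0.318)^2) = 4.411236 / 0.898876 = 4.907502.
  gamma(1) = phi_1 gamma(0) + c_1 = (0.318)(4.907502) + (1.314) = 2.874586.
Therefore gamma(1) = 2.8746 (to 4 decimal places).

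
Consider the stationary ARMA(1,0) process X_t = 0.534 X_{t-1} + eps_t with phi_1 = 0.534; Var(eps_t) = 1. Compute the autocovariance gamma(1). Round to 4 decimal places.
\gamma(1) = 0.7470

Multiply the model equation by X_{t-k} and take expectations. With theta_0 = psi_0 = 1 and psi_j the MA(infinity) weights, this gives
  gamma(k) - sum_i phi_i gamma(k-i) = c_k,
  c_k = sigma^2 * sum_{j=k..q} theta_j psi_{j-k}   (c_k = 0 for k > q),
using gamma(-m) = gamma(m).
Pure AR (q = 0): c_0 = sigma^2 = 1, c_k = 0 for k >= 1.
Equations for k = 0 and k = 1 (AR order 1):
  gamma(0) = phi_1 gamma(1) + c_0
  gamma(1) = phi_1 gamma(0) + c_1
Substituting the second into the first: gamma(0) (1 - phi_1^2) = c_0 + phi_1 c_1, so
  gamma(0) = c_0 / (1 - phi_1^2) = 1 / (1 - (0.534)^2) = 1 / 0.714844 = 1.398907.
  gamma(1) = phi_1 gamma(0) = (0.534)(1.398907) = 0.747016.
Therefore gamma(1) = 0.7470 (to 4 decimal places).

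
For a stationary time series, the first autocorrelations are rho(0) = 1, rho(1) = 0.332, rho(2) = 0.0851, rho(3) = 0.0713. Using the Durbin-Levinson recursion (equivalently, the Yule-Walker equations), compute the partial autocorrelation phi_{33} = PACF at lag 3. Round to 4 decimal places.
\phi_{33} = 0.0581

The PACF at lag k is phi_{kk}, the last component of the solution
to the Yule-Walker system G_k phi = r_k where
  (G_k)_{ij} = rho(|i - j|), (r_k)_i = rho(i), i,j = 1..k.
Equivalently, Durbin-Levinson gives phi_{kk} iteratively:
  phi_{11} = rho(1)
  phi_{kk} = [rho(k) - sum_{j=1..k-1} phi_{k-1,j} rho(k-j)]
            / [1 - sum_{j=1..k-1} phi_{k-1,j} rho(j)],
  phi_{k,j} = phi_{k-1,j} - phi_{kk} phi_{k-1,k-j},  j = 1..k-1.
Step k = 1:
  phi_11 = rho(1) = 0.332.
Step k = 2:
  phi_22 = [rho(2) - phi_11 rho(1)] / [1 - phi_11 rho(1)] = [0.0851 - (0.332)(0.332)] / [1 - (0.332)(0.332)]
         = -0.025124 / 0.889776 = -0.028236.
  Update: phi_21 = phi_11 - phi_22 phi_11 = 0.332 - (-0.028236)(0.332) = 0.341374.
Step k = 3:
  phi_33 = [rho(3) - phi_21 rho(2) - phi_22 rho(1)] / [1 - phi_21 rho(1) - phi_22 rho(2)]
    numerator   = 0.0713 - (0.341374)(0.0851) - (-0.028236)(0.332) = 0.05162349
    denominator = 1 - (0.341374)(0.332) - (-0.028236)(0.0851) = 0.88906659
  phi_33 = 0.05162349 / 0.88906659 = 0.0581.
Therefore phi_{33} = 0.0581.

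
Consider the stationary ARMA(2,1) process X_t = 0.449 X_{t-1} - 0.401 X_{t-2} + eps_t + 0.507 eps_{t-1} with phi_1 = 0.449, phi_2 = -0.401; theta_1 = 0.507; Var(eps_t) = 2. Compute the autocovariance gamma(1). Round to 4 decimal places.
\gamma(1) = 2.0704

Multiply the model equation by X_{t-k} and take expectations. With theta_0 = psi_0 = 1 and psi_j the MA(infinity) weights, this gives
  gamma(k) - sum_i phi_i gamma(k-i) = c_k,
  c_k = sigma^2 * sum_{j=k..q} theta_j psi_{j-k}   (c_k = 0 for k > q),
using gamma(-m) = gamma(m).
psi-weights needed (psi_j = theta_j + sum_i phi_i psi_{j-i}):
  psi_1 = theta_1 + phi_1 = 0.507 + (0.449) = 0.956
Right-hand sides:
  c_0 = sigma^2 (1 + theta_1 psi_1) = 2 * (1 + (0.507)(0.956)) = 2 * 1.484692 = 2.969384
  c_1 = sigma^2 theta_1 = 2 * (0.507) = 1.014
  c_2 = 0
Equations for k = 0, 1, 2 (AR order 2, c_2 = 0):
  (E0) gamma(0) = phi_1 gamma(1) + phi_2 gamma(2) + c_0
  (E1) gamma(1) = phi_1 gamma(0) + phi_2 gamma(1) + c_1
  (E2) gamma(2) = phi_1 gamma(1) + phi_2 gamma(0)
From (E1): gamma(1) = A gamma(0) + B with
  A = phi_1 / (1 - phi_2) = 0.449 / 1.401 = 0.320485,   B = c_1 / (1 - phi_2) = 1.014 / 1.401 = 0.723769.
Insert (E2) into (E0): gamma(0) (1 - phi_2^2) = phi_1 (1 + phi_2) gamma(1) + c_0.
  phi_1 (1 + phi_2) = (0.449)(0.599) = 0.268951,   1 - phi_2^2 = 0.839199.
Replace gamma(1) by A gamma(0) + B and collect gamma(0):
  gamma(0) [0.839199 - (0.268951)(0.320485)] = (0.268951)(0.723769) + 2.969384
  gamma(0) * 0.753004 = 3.164042
  gamma(0) = 3.164042 / 0.753004 = 4.201892.
  gamma(1) = A gamma(0) + B = (0.320485)(4.201892) + (0.723769) = 2.070414.
Therefore gamma(1) = 2.0704 (to 4 decimal places).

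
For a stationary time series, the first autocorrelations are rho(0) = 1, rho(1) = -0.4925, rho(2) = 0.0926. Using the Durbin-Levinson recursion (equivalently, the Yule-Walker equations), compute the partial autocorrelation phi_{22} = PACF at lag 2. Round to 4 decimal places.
\phi_{22} = -0.1980

The PACF at lag k is phi_{kk}, the last component of the solution
to the Yule-Walker system G_k phi = r_k where
  (G_k)_{ij} = rho(|i - j|), (r_k)_i = rho(i), i,j = 1..k.
Equivalently, Durbin-Levinson gives phi_{kk} iteratively:
  phi_{11} = rho(1)
  phi_{kk} = [rho(k) - sum_{j=1..k-1} phi_{k-1,j} rho(k-j)]
            / [1 - sum_{j=1..k-1} phi_{k-1,j} rho(j)],
  phi_{k,j} = phi_{k-1,j} - phi_{kk} phi_{k-1,k-j},  j = 1..k-1.
Step k = 1:
  phi_11 = rho(1) = -0.4925.
Step k = 2:
  phi_22 = [rho(2) - phi_11 rho(1)] / [1 - phi_11 rho(1)] = [0.0926 - (-0.4925)(-0.4925)] / [1 - (-0.4925)(-0.4925)]
         = -0.14995625 / 0.75744375 = -0.198.
Therefore phi_{22} = -0.1980.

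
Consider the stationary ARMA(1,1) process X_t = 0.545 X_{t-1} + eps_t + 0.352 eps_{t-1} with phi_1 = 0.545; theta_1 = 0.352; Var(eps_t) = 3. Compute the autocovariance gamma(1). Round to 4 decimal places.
\gamma(1) = 4.5624

Multiply the model equation by X_{t-k} and take expectations. With theta_0 = psi_0 = 1 and psi_j the MA(infinity) weights, this gives
  gamma(k) - sum_i phi_i gamma(k-i) = c_k,
  c_k = sigma^2 * sum_{j=k..q} theta_j psi_{j-k}   (c_k = 0 for k > q),
using gamma(-m) = gamma(m).
psi-weights needed (psi_j = theta_j + sum_i phi_i psi_{j-i}):
  psi_1 = theta_1 + phi_1 = 0.352 + (0.545) = 0.897
Right-hand sides:
  c_0 = sigma^2 (1 + theta_1 psi_1) = 3 * (1 + (0.352)(0.897)) = 3 * 1.315744 = 3.947232
  c_1 = sigma^2 theta_1 = 3 * (0.352) = 1.056
  c_2 = 0
Equations for k = 0 and k = 1 (AR order 1):
  gamma(0) = phi_1 gamma(1) + c_0
  gamma(1) = phi_1 gamma(0) + c_1
Substituting the second into the first: gamma(0) (1 - phi_1^2) = c_0 + phi_1 c_1, so
  gamma(0) = (c_0 + phi_1 c_1) / (1 - phi_1^2) = (3.947232 + (0.545)(1.056)) / (1 - (0.545)^2) = 4.522752 / 0.702975 = 6.433731.
  gamma(1) = phi_1 gamma(0) + c_1 = (0.545)(6.433731) + (1.056) = 4.562383.
Therefore gamma(1) = 4.5624 (to 4 decimal places).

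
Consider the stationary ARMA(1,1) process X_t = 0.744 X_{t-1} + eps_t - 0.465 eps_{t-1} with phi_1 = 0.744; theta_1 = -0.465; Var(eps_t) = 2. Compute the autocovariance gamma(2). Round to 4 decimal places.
\gamma(2) = 0.6082

Multiply the model equation by X_{t-k} and take expectations. With theta_0 = psi_0 = 1 and psi_j the MA(infinity) weights, this gives
  gamma(k) - sum_i phi_i gamma(k-i) = c_k,
  c_k = sigma^2 * sum_{j=k..q} theta_j psi_{j-k}   (c_k = 0 for k > q),
using gamma(-m) = gamma(m).
psi-weights needed (psi_j = theta_j + sum_i phi_i psi_{j-i}):
  psi_1 = theta_1 + phi_1 = -0.465 + (0.744) = 0.279
Right-hand sides:
  c_0 = sigma^2 (1 + theta_1 psi_1) = 2 * (1 + (-0.465)(0.279)) = 2 * 0.870265 = 1.74053
  c_1 = sigma^2 theta_1 = 2 * (-0.465) = -0.93
  c_2 = 0
Equations for k = 0 and k = 1 (AR order 1):
  gamma(0) = phi_1 gamma(1) + c_0
  gamma(1) = phi_1 gamma(0) + c_1
Substituting the second into the first: gamma(0) (1 - phi_1^2) = c_0 + phi_1 c_1, so
  gamma(0) = (c_0 + phi_1 c_1) / (1 - phi_1^2) = (1.74053 + (0.744)(-0.93)) / (1 - (0.744)^2) = 1.04861 / 0.446464 = 2.3487.
  gamma(1) = phi_1 gamma(0) + c_1 = (0.744)(2.3487) + (-0.93) = 0.817433.
For k = 2 (> q): gamma(2) = phi_1 gamma(1) = (0.744)(0.817433) = 0.60817.
Therefore gamma(2) = 0.6082 (to 4 decimal places).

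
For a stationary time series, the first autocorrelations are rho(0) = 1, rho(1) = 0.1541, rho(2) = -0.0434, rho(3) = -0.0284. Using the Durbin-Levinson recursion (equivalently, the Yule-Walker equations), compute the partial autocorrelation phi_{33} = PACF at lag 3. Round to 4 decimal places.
\phi_{33} = -0.0110

The PACF at lag k is phi_{kk}, the last component of the solution
to the Yule-Walker system G_k phi = r_k where
  (G_k)_{ij} = rho(|i - j|), (r_k)_i = rho(i), i,j = 1..k.
Equivalently, Durbin-Levinson gives phi_{kk} iteratively:
  phi_{11} = rho(1)
  phi_{kk} = [rho(k) - sum_{j=1..k-1} phi_{k-1,j} rho(k-j)]
            / [1 - sum_{j=1..k-1} phi_{k-1,j} rho(j)],
  phi_{k,j} = phi_{k-1,j} - phi_{kk} phi_{k-1,k-j},  j = 1..k-1.
Step k = 1:
  phi_11 = rho(1) = 0.1541.
Step k = 2:
  phi_22 = [rho(2) - phi_11 rho(1)] / [1 - phi_11 rho(1)] = [-0.0434 - (0.1541)(0.1541)] / [1 - (0.1541)(0.1541)]
         = -0.06714681 / 0.97625319 = -0.06878.
  Update: phi_21 = phi_11 - phi_22 phi_11 = 0.1541 - (-0.06878)(0.1541) = 0.164699.
Step k = 3:
  phi_33 = [rho(3) - phi_21 rho(2) - phi_22 rho(1)] / [1 - phi_21 rho(1) - phi_22 rho(2)]
    numerator   = -0.0284 - (0.164699)(-0.0434) - (-0.06878)(0.1541) = -0.01065305
    denominator = 1 - (0.164699)(0.1541) - (-0.06878)(-0.0434) = 0.97163482
  phi_33 = -0.01065305 / 0.97163482 = -0.011.
Therefore phi_{33} = -0.0110.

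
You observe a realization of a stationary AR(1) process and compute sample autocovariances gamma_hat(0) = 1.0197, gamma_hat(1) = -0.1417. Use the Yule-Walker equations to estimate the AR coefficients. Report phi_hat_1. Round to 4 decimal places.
\hat\phi_{1} = -0.1390

The Yule-Walker equations for an AR(p) process read, in matrix form,
  Gamma_p phi = r_p,   with   (Gamma_p)_{ij} = gamma(|i - j|),
                       (r_p)_i = gamma(i),   i,j = 1..p.
Substitute the sample gammas (Toeplitz matrix and right-hand side of size 1):
  Gamma_p = [[1.0197]]
  r_p     = [-0.1417]
With p = 1 this is the single equation gamma(0) phi_1 = gamma(1):
  phi_hat_1 = gamma(1) / gamma(0) = -0.1417 / 1.0197 = -0.1390.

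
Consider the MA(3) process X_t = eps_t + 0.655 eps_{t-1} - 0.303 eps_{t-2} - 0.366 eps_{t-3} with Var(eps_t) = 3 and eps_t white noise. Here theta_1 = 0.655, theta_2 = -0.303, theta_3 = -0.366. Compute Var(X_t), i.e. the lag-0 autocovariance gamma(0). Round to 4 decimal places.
\gamma(0) = 4.9644

For an MA(q) process X_t = eps_t + sum_i theta_i eps_{t-i} with
Var(eps_t) = sigma^2, the variance is
  gamma(0) = sigma^2 * (1 + sum_i theta_i^2).
  sum_i theta_i^2 = (0.655)^2 + (-0.303)^2 + (-0.366)^2 = 0.429025 + 0.091809 + 0.133956 = 0.65479.
  gamma(0) = 3 * (1 + 0.65479) = 3 * 1.65479 = 4.96437, which rounds to 4.9644.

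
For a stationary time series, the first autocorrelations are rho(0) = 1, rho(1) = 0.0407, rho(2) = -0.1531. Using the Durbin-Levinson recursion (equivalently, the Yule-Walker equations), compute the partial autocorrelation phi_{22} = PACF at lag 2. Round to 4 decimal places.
\phi_{22} = -0.1550

The PACF at lag k is phi_{kk}, the last component of the solution
to the Yule-Walker system G_k phi = r_k where
  (G_k)_{ij} = rho(|i - j|), (r_k)_i = rho(i), i,j = 1..k.
Equivalently, Durbin-Levinson gives phi_{kk} iteratively:
  phi_{11} = rho(1)
  phi_{kk} = [rho(k) - sum_{j=1..k-1} phi_{k-1,j} rho(k-j)]
            / [1 - sum_{j=1..k-1} phi_{k-1,j} rho(j)],
  phi_{k,j} = phi_{k-1,j} - phi_{kk} phi_{k-1,k-j},  j = 1..k-1.
Step k = 1:
  phi_11 = rho(1) = 0.0407.
Step k = 2:
  phi_22 = [rho(2) - phi_11 rho(1)] / [1 - phi_11 rho(1)] = [-0.1531 - (0.0407)(0.0407)] / [1 - (0.0407)(0.0407)]
         = -0.15475649 / 0.99834351 = -0.155.
Therefore phi_{22} = -0.1550.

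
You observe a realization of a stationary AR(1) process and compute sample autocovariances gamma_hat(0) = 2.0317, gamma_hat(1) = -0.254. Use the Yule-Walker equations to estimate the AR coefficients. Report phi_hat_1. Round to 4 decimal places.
\hat\phi_{1} = -0.1250

The Yule-Walker equations for an AR(p) process read, in matrix form,
  Gamma_p phi = r_p,   with   (Gamma_p)_{ij} = gamma(|i - j|),
                       (r_p)_i = gamma(i),   i,j = 1..p.
Substitute the sample gammas (Toeplitz matrix and right-hand side of size 1):
  Gamma_p = [[2.0317]]
  r_p     = [-0.254]
With p = 1 this is the single equation gamma(0) phi_1 = gamma(1):
  phi_hat_1 = gamma(1) / gamma(0) = -0.254 / 2.0317 = -0.1250.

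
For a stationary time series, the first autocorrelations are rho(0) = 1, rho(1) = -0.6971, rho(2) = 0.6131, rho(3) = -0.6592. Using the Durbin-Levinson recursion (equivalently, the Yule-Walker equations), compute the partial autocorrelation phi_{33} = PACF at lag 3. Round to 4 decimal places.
\phi_{33} = -0.3421

The PACF at lag k is phi_{kk}, the last component of the solution
to the Yule-Walker system G_k phi = r_k where
  (G_k)_{ij} = rho(|i - j|), (r_k)_i = rho(i), i,j = 1..k.
Equivalently, Durbin-Levinson gives phi_{kk} iteratively:
  phi_{11} = rho(1)
  phi_{kk} = [rho(k) - sum_{j=1..k-1} phi_{k-1,j} rho(k-j)]
            / [1 - sum_{j=1..k-1} phi_{k-1,j} rho(j)],
  phi_{k,j} = phi_{k-1,j} - phi_{kk} phi_{k-1,k-j},  j = 1..k-1.
Step k = 1:
  phi_11 = rho(1) = -0.6971.
Step k = 2:
  phi_22 = [rho(2) - phi_11 rho(1)] / [1 - phi_11 rho(1)] = [0.6131 - (-0.6971)(-0.6971)] / [1 - (-0.6971)(-0.6971)]
         = 0.12715159 / 0.51405159 = 0.247352.
  Update: phi_21 = phi_11 - phi_22 phi_11 = -0.6971 - (0.247352)(-0.6971) = -0.524671.
Step k = 3:
  phi_33 = [rho(3) - phi_21 rho(2) - phi_22 rho(1)] / [1 - phi_21 rho(1) - phi_22 rho(2)]
    numerator   = -0.6592 - (-0.524671)(0.6131) - (0.247352)(-0.6971) = -0.16509523
    denominator = 1 - (-0.524671)(-0.6971) - (0.247352)(0.6131) = 0.48260041
  phi_33 = -0.16509523 / 0.48260041 = -0.3421.
Therefore phi_{33} = -0.3421.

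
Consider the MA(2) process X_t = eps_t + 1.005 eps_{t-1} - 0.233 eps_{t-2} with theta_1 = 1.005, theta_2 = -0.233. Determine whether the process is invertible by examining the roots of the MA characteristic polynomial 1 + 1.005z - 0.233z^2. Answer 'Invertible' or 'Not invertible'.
\text{Not invertible}

The MA(q) characteristic polynomial is P(z) = 1 + 1.005z - 0.233z^2.
Invertibility requires all roots to lie outside the unit circle, i.e. |z| > 1 for every root.
Set 1 + (1.005) z + (-0.233) z^2 = 0, i.e. a z^2 + b z + c = 0 with a = -0.233, b = 1.005, c = 1.
Discriminant D = b^2 - 4ac = (1.005)^2 - 4*(-0.233)*1 = 1.010025 - (-0.932) = 1.942025.
D >= 0, so the roots are real: z = (-b +/- sqrt(D)) / (2a) = (-1.005 +/- 1.393566) / (-0.466).
  z_1 = (-1.005 + 1.393566) / (-0.466) = -0.8338,   |z_1| = 0.8338.
  z_2 = (-1.005 - 1.393566) / (-0.466) = 5.1471,   |z_2| = 5.1471.
Moduli of all roots: 0.8338, 5.1471.
All moduli strictly greater than 1? No.
Verdict: Not invertible.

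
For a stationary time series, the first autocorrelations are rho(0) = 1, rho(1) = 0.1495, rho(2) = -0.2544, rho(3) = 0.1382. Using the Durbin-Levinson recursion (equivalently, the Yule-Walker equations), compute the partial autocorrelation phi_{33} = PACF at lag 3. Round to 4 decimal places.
\phi_{33} = 0.2550

The PACF at lag k is phi_{kk}, the last component of the solution
to the Yule-Walker system G_k phi = r_k where
  (G_k)_{ij} = rho(|i - j|), (r_k)_i = rho(i), i,j = 1..k.
Equivalently, Durbin-Levinson gives phi_{kk} iteratively:
  phi_{11} = rho(1)
  phi_{kk} = [rho(k) - sum_{j=1..k-1} phi_{k-1,j} rho(k-j)]
            / [1 - sum_{j=1..k-1} phi_{k-1,j} rho(j)],
  phi_{k,j} = phi_{k-1,j} - phi_{kk} phi_{k-1,k-j},  j = 1..k-1.
Step k = 1:
  phi_11 = rho(1) = 0.1495.
Step k = 2:
  phi_22 = [rho(2) - phi_11 rho(1)] / [1 - phi_11 rho(1)] = [-0.2544 - (0.1495)(0.1495)] / [1 - (0.1495)(0.1495)]
         = -0.27675025 / 0.97764975 = -0.283077.
  Update: phi_21 = phi_11 - phi_22 phi_11 = 0.1495 - (-0.283077)(0.1495) = 0.19182.
Step k = 3:
  phi_33 = [rho(3) - phi_21 rho(2) - phi_22 rho(1)] / [1 - phi_21 rho(1) - phi_22 rho(2)]
    numerator   = 0.1382 - (0.19182)(-0.2544) - (-0.283077)(0.1495) = 0.22931904
    denominator = 1 - (0.19182)(0.1495) - (-0.283077)(-0.2544) = 0.89930809
  phi_33 = 0.22931904 / 0.89930809 = 0.255.
Therefore phi_{33} = 0.2550.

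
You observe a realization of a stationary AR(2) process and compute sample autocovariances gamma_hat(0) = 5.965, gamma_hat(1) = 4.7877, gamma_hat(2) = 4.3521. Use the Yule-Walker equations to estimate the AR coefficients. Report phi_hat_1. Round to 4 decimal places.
\hat\phi_{1} = 0.6100

The Yule-Walker equations for an AR(p) process read, in matrix form,
  Gamma_p phi = r_p,   with   (Gamma_p)_{ij} = gamma(|i - j|),
                       (r_p)_i = gamma(i),   i,j = 1..p.
Substitute the sample gammas (Toeplitz matrix and right-hand side of size 2):
  Gamma_p = [[5.965, 4.7877], [4.7877, 5.965]]
  r_p     = [4.7877, 4.3521]
Written out:
  5.965 phi_1 + 4.7877 phi_2 = 4.7877
  4.7877 phi_1 + 5.965 phi_2 = 4.3521
Solve by Cramer's rule:
  det = gamma(0)^2 - gamma(1)^2 = (5.965)^2 - (4.7877)^2 = 35.581225 - 22.92207129 = 12.65915371
  phi_hat_1 = [gamma(1) gamma(0) - gamma(1) gamma(2)] / det = [(4.7877)(5.965) - (4.7877)(4.3521)] / 12.65915371 = 7.72208133 / 12.65915371 = 0.61
  phi_hat_2 = [gamma(0) gamma(2) - gamma(1)^2] / det = [(5.965)(4.3521) - (4.7877)^2] / 12.65915371 = 3.03820521 / 12.65915371 = 0.24
So phi_hat = [0.6100, 0.2400].
Therefore phi_hat_1 = 0.6100.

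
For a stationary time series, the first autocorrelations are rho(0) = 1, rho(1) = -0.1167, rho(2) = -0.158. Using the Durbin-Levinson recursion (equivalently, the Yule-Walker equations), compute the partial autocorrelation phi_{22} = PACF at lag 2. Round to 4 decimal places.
\phi_{22} = -0.1740

The PACF at lag k is phi_{kk}, the last component of the solution
to the Yule-Walker system G_k phi = r_k where
  (G_k)_{ij} = rho(|i - j|), (r_k)_i = rho(i), i,j = 1..k.
Equivalently, Durbin-Levinson gives phi_{kk} iteratively:
  phi_{11} = rho(1)
  phi_{kk} = [rho(k) - sum_{j=1..k-1} phi_{k-1,j} rho(k-j)]
            / [1 - sum_{j=1..k-1} phi_{k-1,j} rho(j)],
  phi_{k,j} = phi_{k-1,j} - phi_{kk} phi_{k-1,k-j},  j = 1..k-1.
Step k = 1:
  phi_11 = rho(1) = -0.1167.
Step k = 2:
  phi_22 = [rho(2) - phi_11 rho(1)] / [1 - phi_11 rho(1)] = [-0.158 - (-0.1167)(-0.1167)] / [1 - (-0.1167)(-0.1167)]
         = -0.17161889 / 0.98638111 = -0.174.
Therefore phi_{22} = -0.1740.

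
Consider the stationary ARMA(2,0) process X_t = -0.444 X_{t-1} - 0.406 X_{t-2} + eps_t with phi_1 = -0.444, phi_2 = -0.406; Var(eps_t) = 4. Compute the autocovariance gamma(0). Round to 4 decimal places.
\gamma(0) = 5.3200

Multiply the model equation by X_{t-k} and take expectations. With theta_0 = psi_0 = 1 and psi_j the MA(infinity) weights, this gives
  gamma(k) - sum_i phi_i gamma(k-i) = c_k,
  c_k = sigma^2 * sum_{j=k..q} theta_j psi_{j-k}   (c_k = 0 for k > q),
using gamma(-m) = gamma(m).
Pure AR (q = 0): c_0 = sigma^2 = 4, c_k = 0 for k >= 1.
Equations for k = 0, 1, 2 (AR order 2, c_2 = 0):
  (E0) gamma(0) = phi_1 gamma(1) + phi_2 gamma(2) + c_0
  (E1) gamma(1) = phi_1 gamma(0) + phi_2 gamma(1) + c_1
  (E2) gamma(2) = phi_1 gamma(1) + phi_2 gamma(0)
From (E1): gamma(1) = A gamma(0) + B with
  A = phi_1 / (1 - phi_2) = -0.444 / 1.406 = -0.315789,   B = c_1 / (1 - phi_2) = 0 / 1.406 = 0.
Insert (E2) into (E0): gamma(0) (1 - phi_2^2) = phi_1 (1 + phi_2) gamma(1) + c_0.
  phi_1 (1 + phi_2) = (-0.444)(0.594) = -0.263736,   1 - phi_2^2 = 0.835164.
Replace gamma(1) by A gamma(0) + B and collect gamma(0):
  gamma(0) [0.835164 - (-0.263736)(-0.315789)] = c_0 = 4
  gamma(0) * 0.751879 = 4
  gamma(0) = 4 / 0.751879 = 5.320005.
Therefore gamma(0) = 5.3200 (to 4 decimal places).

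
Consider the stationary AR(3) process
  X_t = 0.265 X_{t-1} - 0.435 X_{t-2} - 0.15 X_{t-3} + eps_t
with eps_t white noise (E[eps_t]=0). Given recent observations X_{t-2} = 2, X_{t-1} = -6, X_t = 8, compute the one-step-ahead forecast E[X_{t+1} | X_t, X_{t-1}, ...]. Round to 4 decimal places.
E[X_{t+1} \mid \mathcal F_t] = 4.4300

For an AR(p) model X_t = c + sum_i phi_i X_{t-i} + eps_t, the
one-step-ahead conditional mean is
  E[X_{t+1} | X_t, ...] = c + sum_i phi_i X_{t+1-i}.
Substitute known values:
  E[X_{t+1} | ...] = (0.265) * (8) + (-0.435) * (-6) + (-0.15) * (2)
                   = 4.4300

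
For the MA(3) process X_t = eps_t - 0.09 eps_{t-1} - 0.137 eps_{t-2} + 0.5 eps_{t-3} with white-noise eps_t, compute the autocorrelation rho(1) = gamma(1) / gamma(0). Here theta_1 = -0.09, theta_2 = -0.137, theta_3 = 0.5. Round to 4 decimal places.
\rho(1) = -0.1145

For an MA(q) process with theta_0 = 1, the autocovariance is
  gamma(k) = sigma^2 * sum_{i=0..q-k} theta_i * theta_{i+k},
and rho(k) = gamma(k) / gamma(0). Sigma^2 cancels.
  numerator   = (1)*(-0.09) + (-0.09)*(-0.137) + (-0.137)*(0.5) = -0.14617.
  denominator = (1)^2 + (-0.09)^2 + (-0.137)^2 + (0.5)^2 = 1.276869.
  rho(1) = -0.14617 / 1.276869 = -0.1145.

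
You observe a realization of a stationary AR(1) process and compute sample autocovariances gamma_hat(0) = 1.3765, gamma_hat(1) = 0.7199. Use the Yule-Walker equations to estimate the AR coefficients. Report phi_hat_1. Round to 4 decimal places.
\hat\phi_{1} = 0.5230

The Yule-Walker equations for an AR(p) process read, in matrix form,
  Gamma_p phi = r_p,   with   (Gamma_p)_{ij} = gamma(|i - j|),
                       (r_p)_i = gamma(i),   i,j = 1..p.
Substitute the sample gammas (Toeplitz matrix and right-hand side of size 1):
  Gamma_p = [[1.3765]]
  r_p     = [0.7199]
With p = 1 this is the single equation gamma(0) phi_1 = gamma(1):
  phi_hat_1 = gamma(1) / gamma(0) = 0.7199 / 1.3765 = 0.5230.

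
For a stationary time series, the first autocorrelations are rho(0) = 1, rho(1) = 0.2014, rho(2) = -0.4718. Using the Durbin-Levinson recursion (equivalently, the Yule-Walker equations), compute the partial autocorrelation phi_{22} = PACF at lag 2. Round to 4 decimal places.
\phi_{22} = -0.5340

The PACF at lag k is phi_{kk}, the last component of the solution
to the Yule-Walker system G_k phi = r_k where
  (G_k)_{ij} = rho(|i - j|), (r_k)_i = rho(i), i,j = 1..k.
Equivalently, Durbin-Levinson gives phi_{kk} iteratively:
  phi_{11} = rho(1)
  phi_{kk} = [rho(k) - sum_{j=1..k-1} phi_{k-1,j} rho(k-j)]
            / [1 - sum_{j=1..k-1} phi_{k-1,j} rho(j)],
  phi_{k,j} = phi_{k-1,j} - phi_{kk} phi_{k-1,k-j},  j = 1..k-1.
Step k = 1:
  phi_11 = rho(1) = 0.2014.
Step k = 2:
  phi_22 = [rho(2) - phi_11 rho(1)] / [1 - phi_11 rho(1)] = [-0.4718 - (0.2014)(0.2014)] / [1 - (0.2014)(0.2014)]
         = -0.51236196 / 0.95943804 = -0.534.
Therefore phi_{22} = -0.5340.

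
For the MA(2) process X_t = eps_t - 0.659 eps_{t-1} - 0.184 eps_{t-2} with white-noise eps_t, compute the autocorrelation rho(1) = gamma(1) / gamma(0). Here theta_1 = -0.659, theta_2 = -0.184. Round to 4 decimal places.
\rho(1) = -0.3663

For an MA(q) process with theta_0 = 1, the autocovariance is
  gamma(k) = sigma^2 * sum_{i=0..q-k} theta_i * theta_{i+k},
and rho(k) = gamma(k) / gamma(0). Sigma^2 cancels.
  numerator   = (1)*(-0.659) + (-0.659)*(-0.184) = -0.537744.
  denominator = (1)^2 + (-0.659)^2 + (-0.184)^2 = 1.468137.
  rho(1) = -0.537744 / 1.468137 = -0.3663.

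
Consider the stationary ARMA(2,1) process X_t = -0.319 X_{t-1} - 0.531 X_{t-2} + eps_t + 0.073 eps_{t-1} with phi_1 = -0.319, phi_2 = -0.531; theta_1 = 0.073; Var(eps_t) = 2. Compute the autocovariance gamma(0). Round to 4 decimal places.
\gamma(0) = 2.8387

Multiply the model equation by X_{t-k} and take expectations. With theta_0 = psi_0 = 1 and psi_j the MA(infinity) weights, this gives
  gamma(k) - sum_i phi_i gamma(k-i) = c_k,
  c_k = sigma^2 * sum_{j=k..q} theta_j psi_{j-k}   (c_k = 0 for k > q),
using gamma(-m) = gamma(m).
psi-weights needed (psi_j = theta_j + sum_i phi_i psi_{j-i}):
  psi_1 = theta_1 + phi_1 = 0.073 + (-0.319) = -0.246
Right-hand sides:
  c_0 = sigma^2 (1 + theta_1 psi_1) = 2 * (1 + (0.073)(-0.246)) = 2 * 0.982042 = 1.964084
  c_1 = sigma^2 theta_1 = 2 * (0.073) = 0.146
  c_2 = 0
Equations for k = 0, 1, 2 (AR order 2, c_2 = 0):
  (E0) gamma(0) = phi_1 gamma(1) + phi_2 gamma(2) + c_0
  (E1) gamma(1) = phi_1 gamma(0) + phi_2 gamma(1) + c_1
  (E2) gamma(2) = phi_1 gamma(1) + phi_2 gamma(0)
From (E1): gamma(1) = A gamma(0) + B with
  A = phi_1 / (1 - phi_2) = -0.319 / 1.531 = -0.208361,   B = c_1 / (1 - phi_2) = 0.146 / 1.531 = 0.095363.
Insert (E2) into (E0): gamma(0) (1 - phi_2^2) = phi_1 (1 + phi_2) gamma(1) + c_0.
  phi_1 (1 + phi_2) = (-0.319)(0.469) = -0.149611,   1 - phi_2^2 = 0.718039.
Replace gamma(1) by A gamma(0) + B and collect gamma(0):
  gamma(0) [0.718039 - (-0.149611)(-0.208361)] = (-0.149611)(0.095363) + 1.964084
  gamma(0) * 0.686866 = 1.949817
  gamma(0) = 1.949817 / 0.686866 = 2.838715.
Therefore gamma(0) = 2.8387 (to 4 decimal places).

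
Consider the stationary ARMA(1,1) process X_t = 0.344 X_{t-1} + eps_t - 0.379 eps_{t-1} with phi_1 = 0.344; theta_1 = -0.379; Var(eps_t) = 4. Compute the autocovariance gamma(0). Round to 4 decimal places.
\gamma(0) = 4.0056

Multiply the model equation by X_{t-k} and take expectations. With theta_0 = psi_0 = 1 and psi_j the MA(infinity) weights, this gives
  gamma(k) - sum_i phi_i gamma(k-i) = c_k,
  c_k = sigma^2 * sum_{j=k..q} theta_j psi_{j-k}   (c_k = 0 for k > q),
using gamma(-m) = gamma(m).
psi-weights needed (psi_j = theta_j + sum_i phi_i psi_{j-i}):
  psi_1 = theta_1 + phi_1 = -0.379 + (0.344) = -0.035
Right-hand sides:
  c_0 = sigma^2 (1 + theta_1 psi_1) = 4 * (1 + (-0.379)(-0.035)) = 4 * 1.013265 = 4.05306
  c_1 = sigma^2 theta_1 = 4 * (-0.379) = -1.516
  c_2 = 0
Equations for k = 0 and k = 1 (AR order 1):
  gamma(0) = phi_1 gamma(1) + c_0
  gamma(1) = phi_1 gamma(0) + c_1
Substituting the second into the first: gamma(0) (1 - phi_1^2) = c_0 + phi_1 c_1, so
  gamma(0) = (c_0 + phi_1 c_1) / (1 - phi_1^2) = (4.05306 + (0.344)(-1.516)) / (1 - (0.344)^2) = 3.531556 / 0.881664 = 4.005558.
Therefore gamma(0) = 4.0056 (to 4 decimal places).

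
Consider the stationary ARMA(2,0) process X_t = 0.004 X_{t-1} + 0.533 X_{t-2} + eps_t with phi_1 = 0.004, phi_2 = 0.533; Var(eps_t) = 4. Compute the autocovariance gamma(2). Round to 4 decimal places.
\gamma(2) = 2.9784

Multiply the model equation by X_{t-k} and take expectations. With theta_0 = psi_0 = 1 and psi_j the MA(infinity) weights, this gives
  gamma(k) - sum_i phi_i gamma(k-i) = c_k,
  c_k = sigma^2 * sum_{j=k..q} theta_j psi_{j-k}   (c_k = 0 for k > q),
using gamma(-m) = gamma(m).
Pure AR (q = 0): c_0 = sigma^2 = 4, c_k = 0 for k >= 1.
Equations for k = 0, 1, 2 (AR order 2, c_2 = 0):
  (E0) gamma(0) = phi_1 gamma(1) + phi_2 gamma(2) + c_0
  (E1) gamma(1) = phi_1 gamma(0) + phi_2 gamma(1) + c_1
  (E2) gamma(2) = phi_1 gamma(1) + phi_2 gamma(0)
From (E1): gamma(1) = A gamma(0) + B with
  A = phi_1 / (1 - phi_2) = 0.004 / 0.467 = 0.008565,   B = c_1 / (1 - phi_2) = 0 / 0.467 = 0.
Insert (E2) into (E0): gamma(0) (1 - phi_2^2) = phi_1 (1 + phi_2) gamma(1) + c_0.
  phi_1 (1 + phi_2) = (0.004)(1.533) = 0.006132,   1 - phi_2^2 = 0.715911.
Replace gamma(1) by A gamma(0) + B and collect gamma(0):
  gamma(0) [0.715911 - (0.006132)(0.008565)] = c_0 = 4
  gamma(0) * 0.715858 = 4
  gamma(0) = 4 / 0.715858 = 5.587697.
  gamma(1) = A gamma(0) = (0.008565)(5.587697) = 0.04786.
  gamma(2) = phi_1 gamma(1) + phi_2 gamma(0) = (0.004)(0.04786) + (0.533)(5.587697) = 2.978434.
Therefore gamma(2) = 2.9784 (to 4 decimal places).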